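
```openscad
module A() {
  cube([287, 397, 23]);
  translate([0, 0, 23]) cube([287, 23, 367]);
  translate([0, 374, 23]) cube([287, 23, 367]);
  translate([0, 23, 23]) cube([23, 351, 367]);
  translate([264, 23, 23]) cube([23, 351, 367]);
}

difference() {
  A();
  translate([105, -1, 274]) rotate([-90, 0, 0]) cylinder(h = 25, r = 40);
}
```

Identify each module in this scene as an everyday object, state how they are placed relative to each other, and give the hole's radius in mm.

A is an open box. The open box has a circular hole through its front wall. The hole's radius is 40 mm.

The subtracted cylinder has r = 40 mm.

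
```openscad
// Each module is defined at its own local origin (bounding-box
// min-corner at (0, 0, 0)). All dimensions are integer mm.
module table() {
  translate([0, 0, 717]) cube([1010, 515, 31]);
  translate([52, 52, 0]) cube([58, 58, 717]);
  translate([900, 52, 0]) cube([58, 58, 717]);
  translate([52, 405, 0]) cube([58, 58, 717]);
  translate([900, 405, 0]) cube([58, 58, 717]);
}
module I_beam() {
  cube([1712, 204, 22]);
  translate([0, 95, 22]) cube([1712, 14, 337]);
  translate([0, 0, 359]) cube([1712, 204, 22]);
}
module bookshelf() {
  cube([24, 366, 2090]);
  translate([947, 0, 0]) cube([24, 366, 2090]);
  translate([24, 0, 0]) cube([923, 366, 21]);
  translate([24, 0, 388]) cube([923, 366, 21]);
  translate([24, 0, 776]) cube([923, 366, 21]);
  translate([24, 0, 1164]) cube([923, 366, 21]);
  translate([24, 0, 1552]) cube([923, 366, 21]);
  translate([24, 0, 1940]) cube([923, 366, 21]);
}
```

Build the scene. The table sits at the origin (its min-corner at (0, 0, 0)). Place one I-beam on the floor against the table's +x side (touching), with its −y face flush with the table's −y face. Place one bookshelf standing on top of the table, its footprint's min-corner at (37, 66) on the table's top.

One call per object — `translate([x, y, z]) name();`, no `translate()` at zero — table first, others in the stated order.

table();
translate([1010, 0, 0]) I_beam();
translate([37, 66, 748]) bookshelf();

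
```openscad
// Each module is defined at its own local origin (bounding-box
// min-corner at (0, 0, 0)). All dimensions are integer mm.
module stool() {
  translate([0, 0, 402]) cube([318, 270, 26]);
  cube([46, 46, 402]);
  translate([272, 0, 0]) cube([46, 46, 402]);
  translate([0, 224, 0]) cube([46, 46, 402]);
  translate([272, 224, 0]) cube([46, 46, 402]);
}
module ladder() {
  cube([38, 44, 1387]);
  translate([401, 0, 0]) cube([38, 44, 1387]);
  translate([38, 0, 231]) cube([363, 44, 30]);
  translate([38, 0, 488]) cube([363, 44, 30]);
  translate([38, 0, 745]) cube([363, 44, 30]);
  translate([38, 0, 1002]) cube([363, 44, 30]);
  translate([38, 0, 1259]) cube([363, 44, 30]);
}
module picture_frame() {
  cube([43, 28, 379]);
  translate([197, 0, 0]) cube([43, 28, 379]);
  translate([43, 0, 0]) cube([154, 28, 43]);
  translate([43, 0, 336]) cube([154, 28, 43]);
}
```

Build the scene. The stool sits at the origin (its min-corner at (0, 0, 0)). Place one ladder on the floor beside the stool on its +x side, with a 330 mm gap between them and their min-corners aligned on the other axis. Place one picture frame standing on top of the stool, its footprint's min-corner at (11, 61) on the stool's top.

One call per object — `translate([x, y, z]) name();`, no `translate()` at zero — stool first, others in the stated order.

stool();
translate([648, 0, 0]) ladder();
translate([11, 61, 428]) picture_frame();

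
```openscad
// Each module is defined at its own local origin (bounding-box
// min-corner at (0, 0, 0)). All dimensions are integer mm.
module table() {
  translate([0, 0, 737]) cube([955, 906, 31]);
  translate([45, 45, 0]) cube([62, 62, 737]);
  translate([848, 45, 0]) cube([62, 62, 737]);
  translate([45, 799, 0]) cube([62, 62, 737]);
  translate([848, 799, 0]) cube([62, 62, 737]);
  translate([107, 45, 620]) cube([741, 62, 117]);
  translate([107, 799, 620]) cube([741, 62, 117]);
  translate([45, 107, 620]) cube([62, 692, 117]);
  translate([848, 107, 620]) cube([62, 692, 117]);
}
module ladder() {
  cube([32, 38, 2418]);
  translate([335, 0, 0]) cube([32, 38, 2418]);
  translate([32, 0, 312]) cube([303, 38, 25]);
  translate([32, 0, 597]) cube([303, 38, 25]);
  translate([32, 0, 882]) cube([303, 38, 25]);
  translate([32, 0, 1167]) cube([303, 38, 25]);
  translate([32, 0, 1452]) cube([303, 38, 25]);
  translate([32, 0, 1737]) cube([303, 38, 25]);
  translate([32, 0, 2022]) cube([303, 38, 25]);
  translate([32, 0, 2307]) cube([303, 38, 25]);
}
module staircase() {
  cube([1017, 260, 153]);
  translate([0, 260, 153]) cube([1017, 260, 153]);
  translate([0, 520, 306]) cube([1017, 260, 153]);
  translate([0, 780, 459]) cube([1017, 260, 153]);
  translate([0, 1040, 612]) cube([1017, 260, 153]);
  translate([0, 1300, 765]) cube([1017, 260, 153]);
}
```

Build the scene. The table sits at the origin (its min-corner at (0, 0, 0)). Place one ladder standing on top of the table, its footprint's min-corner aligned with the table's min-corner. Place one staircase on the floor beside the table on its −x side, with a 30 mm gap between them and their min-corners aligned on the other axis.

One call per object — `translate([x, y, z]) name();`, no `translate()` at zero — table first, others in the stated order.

table();
translate([0, 0, 768]) ladder();
translate([-1047, 0, 0]) staircase();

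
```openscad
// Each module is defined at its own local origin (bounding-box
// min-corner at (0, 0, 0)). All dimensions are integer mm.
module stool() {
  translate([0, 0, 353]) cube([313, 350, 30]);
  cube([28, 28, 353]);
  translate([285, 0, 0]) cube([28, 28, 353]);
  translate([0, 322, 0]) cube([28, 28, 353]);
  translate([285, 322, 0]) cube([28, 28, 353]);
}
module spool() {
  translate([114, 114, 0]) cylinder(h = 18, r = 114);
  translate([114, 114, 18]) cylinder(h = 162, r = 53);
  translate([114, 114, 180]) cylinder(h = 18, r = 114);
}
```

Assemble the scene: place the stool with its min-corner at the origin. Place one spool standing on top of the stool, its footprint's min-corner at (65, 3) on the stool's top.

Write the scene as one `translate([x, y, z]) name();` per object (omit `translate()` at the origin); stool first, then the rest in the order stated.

stool();
translate([65, 3, 383]) spool();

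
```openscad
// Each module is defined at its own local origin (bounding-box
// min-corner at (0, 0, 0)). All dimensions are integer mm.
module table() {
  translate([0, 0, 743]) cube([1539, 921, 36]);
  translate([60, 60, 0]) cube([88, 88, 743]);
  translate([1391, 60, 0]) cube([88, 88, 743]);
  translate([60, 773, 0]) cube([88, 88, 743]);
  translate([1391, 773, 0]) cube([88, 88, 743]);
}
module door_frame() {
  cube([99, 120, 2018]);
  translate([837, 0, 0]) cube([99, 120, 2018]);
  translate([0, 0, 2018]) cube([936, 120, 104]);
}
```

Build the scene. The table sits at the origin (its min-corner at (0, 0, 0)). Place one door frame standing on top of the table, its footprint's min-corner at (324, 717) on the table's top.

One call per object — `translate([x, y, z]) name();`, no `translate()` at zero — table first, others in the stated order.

table();
translate([324, 717, 779]) door_frame();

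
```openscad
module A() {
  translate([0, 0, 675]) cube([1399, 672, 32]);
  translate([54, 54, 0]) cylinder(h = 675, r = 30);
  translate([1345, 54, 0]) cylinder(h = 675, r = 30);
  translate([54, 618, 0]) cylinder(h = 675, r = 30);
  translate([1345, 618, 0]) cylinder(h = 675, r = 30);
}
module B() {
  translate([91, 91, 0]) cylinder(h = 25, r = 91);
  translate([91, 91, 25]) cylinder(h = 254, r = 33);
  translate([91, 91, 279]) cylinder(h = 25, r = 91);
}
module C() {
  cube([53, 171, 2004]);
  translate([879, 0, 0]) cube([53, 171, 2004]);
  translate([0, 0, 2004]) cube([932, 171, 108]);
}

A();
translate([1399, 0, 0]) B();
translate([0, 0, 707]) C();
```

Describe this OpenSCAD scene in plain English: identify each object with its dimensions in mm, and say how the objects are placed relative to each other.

A is a table with a 1399×672 mm rectangular top, 32 mm thick, top surface at z = 707 mm, supported by four round legs of 60 mm diameter, each leg's bounding box inset 24 mm from the nearest pair of top edges, running from the floor.

B is a spool: two coaxial disc flanges of radius 91 mm and thickness 25 mm, joined by a core cylinder of radius 33 mm and height 254 mm. The lower flange rests on z = 0 and the three cylinders share a vertical axis.

C is a rectangular door frame: two vertical jambs of 53×171 mm section, 2004 mm tall, with a clear opening 826 mm wide between their inner faces. A header 108 mm tall and 171 mm deep lies on top of the jambs and spans the full outside width.

The spool is against the table's +x side, with their −y faces flush. The door frame is on top of the table.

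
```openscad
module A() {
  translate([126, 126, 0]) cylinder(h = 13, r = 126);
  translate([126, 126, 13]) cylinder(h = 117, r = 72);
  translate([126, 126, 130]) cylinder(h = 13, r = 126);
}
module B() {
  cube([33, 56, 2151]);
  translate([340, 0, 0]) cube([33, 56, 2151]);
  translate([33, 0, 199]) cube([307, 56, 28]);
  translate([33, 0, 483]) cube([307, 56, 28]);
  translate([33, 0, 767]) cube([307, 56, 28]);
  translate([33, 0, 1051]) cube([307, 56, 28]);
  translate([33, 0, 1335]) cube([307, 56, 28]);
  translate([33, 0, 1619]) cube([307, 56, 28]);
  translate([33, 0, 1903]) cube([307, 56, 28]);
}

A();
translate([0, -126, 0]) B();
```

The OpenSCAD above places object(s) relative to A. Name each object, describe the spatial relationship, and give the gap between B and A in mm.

The ladder's nearest face is 70 mm from the spool's −y face.

A is a spool. B is a ladder. The ladder is on the floor beside the spool on its −y side. The gap between the ladder and the spool is 70 mm.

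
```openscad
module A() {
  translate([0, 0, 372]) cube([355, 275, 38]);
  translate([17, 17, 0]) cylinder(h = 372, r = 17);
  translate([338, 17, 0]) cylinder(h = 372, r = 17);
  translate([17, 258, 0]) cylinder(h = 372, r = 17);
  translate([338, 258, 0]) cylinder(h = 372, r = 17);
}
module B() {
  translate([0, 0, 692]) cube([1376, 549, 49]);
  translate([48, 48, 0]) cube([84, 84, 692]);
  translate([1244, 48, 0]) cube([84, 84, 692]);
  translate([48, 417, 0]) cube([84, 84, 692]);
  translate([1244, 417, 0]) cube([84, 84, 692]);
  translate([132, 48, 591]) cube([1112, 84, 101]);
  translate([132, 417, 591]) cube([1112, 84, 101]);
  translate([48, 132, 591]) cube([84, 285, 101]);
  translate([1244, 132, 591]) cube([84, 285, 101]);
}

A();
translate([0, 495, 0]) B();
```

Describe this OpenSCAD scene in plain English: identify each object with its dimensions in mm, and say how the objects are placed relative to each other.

A is a four-legged stool. The seat is 355×275 mm, 38 mm thick, top at z = 410 mm. It stands on four round legs, each 34 mm in diameter, from z = 0 to the seat underside, each leg's axis is inset half a diameter from the nearest pair of seat edges (so the leg's bounding box is flush with the corner).

B is a rectangular dining table. The top is 1376×549×49 mm with its upper surface at z = 741 mm. It stands on four 84×84 mm square legs, each inset 48 mm from the nearest pair of top edges, running from the floor to the underside of the top. Four apron rails, 84 mm thick and 101 mm tall, run between adjacent legs with their top edges flush with the underside of the top and their outer faces flush with the legs' outer faces.

The table is on the floor beside the stool on its +y side.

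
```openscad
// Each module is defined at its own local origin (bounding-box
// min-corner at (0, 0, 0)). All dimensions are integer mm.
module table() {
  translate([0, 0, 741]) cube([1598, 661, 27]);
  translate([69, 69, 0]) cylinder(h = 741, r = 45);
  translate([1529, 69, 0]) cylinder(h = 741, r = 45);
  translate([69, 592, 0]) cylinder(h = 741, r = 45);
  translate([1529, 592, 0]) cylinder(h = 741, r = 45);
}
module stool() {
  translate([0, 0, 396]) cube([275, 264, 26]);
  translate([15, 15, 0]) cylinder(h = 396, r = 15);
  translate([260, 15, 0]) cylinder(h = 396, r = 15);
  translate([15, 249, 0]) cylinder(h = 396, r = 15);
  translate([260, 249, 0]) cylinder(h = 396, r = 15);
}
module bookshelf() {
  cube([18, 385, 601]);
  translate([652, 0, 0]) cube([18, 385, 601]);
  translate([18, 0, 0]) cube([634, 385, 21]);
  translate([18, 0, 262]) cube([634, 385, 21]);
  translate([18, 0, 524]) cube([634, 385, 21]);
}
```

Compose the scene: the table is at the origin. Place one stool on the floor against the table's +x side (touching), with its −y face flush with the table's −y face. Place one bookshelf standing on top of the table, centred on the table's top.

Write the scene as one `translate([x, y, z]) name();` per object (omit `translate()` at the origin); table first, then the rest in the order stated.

table();
translate([1598, 0, 0]) stool();
translate([464, 138, 768]) bookshelf();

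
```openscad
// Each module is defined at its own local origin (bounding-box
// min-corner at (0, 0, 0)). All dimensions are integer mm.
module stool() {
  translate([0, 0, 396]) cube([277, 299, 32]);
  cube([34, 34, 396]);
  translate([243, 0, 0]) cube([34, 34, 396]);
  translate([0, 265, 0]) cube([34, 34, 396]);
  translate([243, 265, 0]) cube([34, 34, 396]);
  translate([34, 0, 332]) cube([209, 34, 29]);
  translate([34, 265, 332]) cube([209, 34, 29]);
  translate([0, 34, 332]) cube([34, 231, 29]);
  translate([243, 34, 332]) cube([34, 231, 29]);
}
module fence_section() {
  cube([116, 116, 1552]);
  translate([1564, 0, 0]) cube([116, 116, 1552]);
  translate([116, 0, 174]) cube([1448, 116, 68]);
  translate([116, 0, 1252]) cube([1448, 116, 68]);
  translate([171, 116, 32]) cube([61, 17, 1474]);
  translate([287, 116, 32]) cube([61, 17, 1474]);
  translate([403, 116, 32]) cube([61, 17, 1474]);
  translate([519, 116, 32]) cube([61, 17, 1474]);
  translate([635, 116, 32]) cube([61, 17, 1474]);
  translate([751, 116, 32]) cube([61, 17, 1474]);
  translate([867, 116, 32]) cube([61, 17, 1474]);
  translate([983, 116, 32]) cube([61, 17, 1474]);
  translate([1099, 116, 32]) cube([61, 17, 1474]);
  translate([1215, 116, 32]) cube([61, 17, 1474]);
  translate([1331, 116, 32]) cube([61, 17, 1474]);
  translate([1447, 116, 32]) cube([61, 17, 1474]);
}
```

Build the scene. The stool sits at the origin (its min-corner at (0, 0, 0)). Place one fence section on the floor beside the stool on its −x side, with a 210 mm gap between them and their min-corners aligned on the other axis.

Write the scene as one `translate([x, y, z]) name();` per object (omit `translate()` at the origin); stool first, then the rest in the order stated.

stool();
translate([-1890, 0, 0]) fence_section();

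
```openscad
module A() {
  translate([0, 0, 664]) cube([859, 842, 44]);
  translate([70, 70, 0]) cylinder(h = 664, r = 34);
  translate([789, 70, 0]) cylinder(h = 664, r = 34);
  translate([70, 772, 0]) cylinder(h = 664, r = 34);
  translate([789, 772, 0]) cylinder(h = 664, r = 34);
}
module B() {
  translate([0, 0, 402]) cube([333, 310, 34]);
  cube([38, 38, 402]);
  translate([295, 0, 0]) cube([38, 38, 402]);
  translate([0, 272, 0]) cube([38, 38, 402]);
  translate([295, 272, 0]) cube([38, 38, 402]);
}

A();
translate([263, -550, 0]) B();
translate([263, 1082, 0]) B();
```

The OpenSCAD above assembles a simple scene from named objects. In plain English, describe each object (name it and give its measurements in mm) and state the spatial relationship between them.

A is a rectangular dining table. The top is 859×842×44 mm with its upper surface at z = 708 mm. It stands on four round legs of 68 mm diameter, each leg's bounding box inset 36 mm from the nearest pair of top edges, running from the floor to the underside of the top.

B is a simple wooden stool: a rectangular seat 333 mm (x) by 310 mm (y), 34 mm thick, top face at z = 436 mm, on four square legs, each 38×38 mm in cross-section. The legs rest on z = 0, each flush with a corner of the seat.

Two stools sit around the table at the −y, +y sides.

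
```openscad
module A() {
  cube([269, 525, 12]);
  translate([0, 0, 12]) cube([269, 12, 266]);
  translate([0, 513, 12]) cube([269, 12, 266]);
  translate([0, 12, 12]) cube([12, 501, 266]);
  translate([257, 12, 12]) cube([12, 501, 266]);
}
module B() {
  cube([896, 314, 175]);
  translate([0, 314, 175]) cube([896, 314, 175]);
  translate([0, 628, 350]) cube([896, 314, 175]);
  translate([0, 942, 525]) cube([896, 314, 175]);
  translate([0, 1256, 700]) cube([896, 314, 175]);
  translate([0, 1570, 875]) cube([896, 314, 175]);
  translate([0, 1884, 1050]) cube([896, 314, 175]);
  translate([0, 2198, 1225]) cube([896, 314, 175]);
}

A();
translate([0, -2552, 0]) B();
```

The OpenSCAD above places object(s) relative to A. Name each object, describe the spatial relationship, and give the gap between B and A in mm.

A is an open box. B is a staircase. The staircase is on the floor beside the open box on its −y side. The gap between the staircase and the open box is 40 mm.

The staircase's nearest face is 40 mm from the open box's −y face.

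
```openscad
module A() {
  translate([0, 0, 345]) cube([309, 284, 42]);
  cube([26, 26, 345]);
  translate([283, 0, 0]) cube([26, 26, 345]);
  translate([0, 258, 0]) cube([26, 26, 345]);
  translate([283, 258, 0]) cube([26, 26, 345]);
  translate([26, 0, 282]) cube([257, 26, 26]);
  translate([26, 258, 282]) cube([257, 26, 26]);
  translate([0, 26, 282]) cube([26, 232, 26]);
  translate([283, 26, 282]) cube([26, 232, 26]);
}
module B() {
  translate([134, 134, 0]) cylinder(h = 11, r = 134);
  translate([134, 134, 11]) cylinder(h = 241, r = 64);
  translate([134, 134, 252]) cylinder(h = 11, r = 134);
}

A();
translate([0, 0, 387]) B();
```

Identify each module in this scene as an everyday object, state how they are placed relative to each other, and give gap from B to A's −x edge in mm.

A is a stool. B is a spool. The spool is on top of the stool. The gap from the spool to the stool's −x edge is 0 mm.

The spool's min-x is at 0; the stool's min-x is 0; gap = 0 mm.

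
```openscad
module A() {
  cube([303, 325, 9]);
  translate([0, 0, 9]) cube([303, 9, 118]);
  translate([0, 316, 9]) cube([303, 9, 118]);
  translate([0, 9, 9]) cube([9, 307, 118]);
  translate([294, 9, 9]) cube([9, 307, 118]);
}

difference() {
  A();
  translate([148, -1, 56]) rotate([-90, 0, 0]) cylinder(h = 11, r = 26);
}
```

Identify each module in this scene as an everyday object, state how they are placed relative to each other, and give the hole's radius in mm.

The subtracted cylinder has r = 26 mm.

A is an open box. The open box has a circular hole through its front wall. The hole's radius is 26 mm.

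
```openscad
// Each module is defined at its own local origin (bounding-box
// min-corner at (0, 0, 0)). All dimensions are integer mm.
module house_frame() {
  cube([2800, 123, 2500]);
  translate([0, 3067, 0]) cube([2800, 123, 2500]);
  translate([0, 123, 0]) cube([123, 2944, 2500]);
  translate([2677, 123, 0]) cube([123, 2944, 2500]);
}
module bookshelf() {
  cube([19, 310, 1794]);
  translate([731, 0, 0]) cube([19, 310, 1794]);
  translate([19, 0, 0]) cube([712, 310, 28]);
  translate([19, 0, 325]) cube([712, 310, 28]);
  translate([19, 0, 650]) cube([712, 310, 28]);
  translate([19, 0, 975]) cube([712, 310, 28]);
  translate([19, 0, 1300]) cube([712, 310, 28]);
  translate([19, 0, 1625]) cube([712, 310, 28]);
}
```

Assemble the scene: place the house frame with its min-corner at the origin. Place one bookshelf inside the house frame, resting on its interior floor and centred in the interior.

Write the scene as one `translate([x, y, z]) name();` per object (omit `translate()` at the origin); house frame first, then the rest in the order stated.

house_frame();
translate([1025, 1440, 0]) bookshelf();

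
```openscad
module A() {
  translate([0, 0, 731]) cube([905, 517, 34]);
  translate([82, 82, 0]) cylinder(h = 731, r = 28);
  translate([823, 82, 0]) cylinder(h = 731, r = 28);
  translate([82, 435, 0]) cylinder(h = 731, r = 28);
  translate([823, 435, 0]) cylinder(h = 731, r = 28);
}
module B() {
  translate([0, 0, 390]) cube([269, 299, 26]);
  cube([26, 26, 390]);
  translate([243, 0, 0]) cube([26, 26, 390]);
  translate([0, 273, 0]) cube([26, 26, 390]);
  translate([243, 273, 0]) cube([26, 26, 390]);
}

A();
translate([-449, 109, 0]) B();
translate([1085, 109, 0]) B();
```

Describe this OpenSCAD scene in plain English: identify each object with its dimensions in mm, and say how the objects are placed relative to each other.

A is a rectangular dining table. The top is 905×517×34 mm with its upper surface at z = 765 mm. It stands on four round legs of 56 mm diameter, each leg's bounding box inset 54 mm from the nearest pair of top edges, running from the floor to the underside of the top.

B is a simple wooden stool: a rectangular seat 269 mm (x) by 299 mm (y), 26 mm thick, top face at z = 416 mm, on four square legs, each 26×26 mm in cross-section. The legs rest on z = 0, each flush with a corner of the seat.

Two stools sit around the table at the −x, +x sides.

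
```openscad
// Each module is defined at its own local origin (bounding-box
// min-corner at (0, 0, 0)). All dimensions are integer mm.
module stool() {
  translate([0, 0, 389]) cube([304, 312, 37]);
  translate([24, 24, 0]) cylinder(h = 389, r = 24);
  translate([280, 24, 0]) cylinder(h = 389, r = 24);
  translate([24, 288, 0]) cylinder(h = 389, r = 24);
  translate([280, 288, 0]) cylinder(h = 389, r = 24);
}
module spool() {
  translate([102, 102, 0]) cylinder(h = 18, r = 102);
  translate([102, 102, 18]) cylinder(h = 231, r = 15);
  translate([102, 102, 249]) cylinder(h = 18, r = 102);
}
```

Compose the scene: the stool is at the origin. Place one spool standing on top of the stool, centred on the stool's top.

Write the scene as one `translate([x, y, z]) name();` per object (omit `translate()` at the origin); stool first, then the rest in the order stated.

stool();
translate([50, 54, 426]) spool();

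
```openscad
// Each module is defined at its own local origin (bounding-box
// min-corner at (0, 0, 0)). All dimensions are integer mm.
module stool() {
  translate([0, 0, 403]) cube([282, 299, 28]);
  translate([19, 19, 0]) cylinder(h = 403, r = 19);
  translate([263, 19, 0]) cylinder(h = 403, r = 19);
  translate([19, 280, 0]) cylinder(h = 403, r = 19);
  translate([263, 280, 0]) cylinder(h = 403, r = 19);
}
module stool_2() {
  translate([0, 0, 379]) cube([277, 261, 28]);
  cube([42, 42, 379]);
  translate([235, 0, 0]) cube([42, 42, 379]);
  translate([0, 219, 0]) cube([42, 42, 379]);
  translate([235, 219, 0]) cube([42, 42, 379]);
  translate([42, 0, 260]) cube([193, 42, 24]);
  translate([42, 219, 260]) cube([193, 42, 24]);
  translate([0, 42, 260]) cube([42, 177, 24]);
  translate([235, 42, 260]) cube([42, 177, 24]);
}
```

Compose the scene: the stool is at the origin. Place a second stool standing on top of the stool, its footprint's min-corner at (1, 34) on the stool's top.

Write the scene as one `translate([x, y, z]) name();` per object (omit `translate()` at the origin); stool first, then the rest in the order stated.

stool();
translate([1, 34, 431]) stool_2();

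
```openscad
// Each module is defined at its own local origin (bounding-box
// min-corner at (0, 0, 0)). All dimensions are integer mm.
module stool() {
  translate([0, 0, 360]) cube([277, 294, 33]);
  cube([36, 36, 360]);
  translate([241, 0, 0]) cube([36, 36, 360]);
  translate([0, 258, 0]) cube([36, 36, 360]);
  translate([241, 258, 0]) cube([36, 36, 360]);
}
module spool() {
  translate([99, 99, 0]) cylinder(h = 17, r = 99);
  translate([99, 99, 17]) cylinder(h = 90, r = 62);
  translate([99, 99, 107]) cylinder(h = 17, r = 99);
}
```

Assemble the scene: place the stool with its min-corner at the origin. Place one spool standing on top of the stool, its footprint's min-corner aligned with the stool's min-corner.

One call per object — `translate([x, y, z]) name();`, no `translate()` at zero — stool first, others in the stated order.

stool();
translate([0, 0, 393]) spool();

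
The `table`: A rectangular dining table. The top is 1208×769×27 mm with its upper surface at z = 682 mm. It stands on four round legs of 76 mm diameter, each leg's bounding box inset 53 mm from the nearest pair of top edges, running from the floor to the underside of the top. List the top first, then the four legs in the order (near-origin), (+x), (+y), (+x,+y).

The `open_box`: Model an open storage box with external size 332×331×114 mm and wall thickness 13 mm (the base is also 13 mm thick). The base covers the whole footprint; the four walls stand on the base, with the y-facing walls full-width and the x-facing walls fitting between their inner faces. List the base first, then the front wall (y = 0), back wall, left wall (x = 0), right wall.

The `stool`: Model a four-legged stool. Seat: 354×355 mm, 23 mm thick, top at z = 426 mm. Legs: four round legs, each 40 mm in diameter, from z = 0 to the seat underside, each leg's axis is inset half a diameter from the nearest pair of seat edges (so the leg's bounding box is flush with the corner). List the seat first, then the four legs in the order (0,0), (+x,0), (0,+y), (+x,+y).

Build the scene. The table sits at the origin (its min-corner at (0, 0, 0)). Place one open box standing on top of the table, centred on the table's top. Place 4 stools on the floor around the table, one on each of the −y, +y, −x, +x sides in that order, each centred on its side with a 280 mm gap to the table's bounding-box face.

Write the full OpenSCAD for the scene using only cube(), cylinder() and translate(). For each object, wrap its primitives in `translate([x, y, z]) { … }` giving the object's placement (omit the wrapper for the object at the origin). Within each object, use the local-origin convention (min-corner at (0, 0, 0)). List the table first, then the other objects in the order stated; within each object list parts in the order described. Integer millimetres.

translate([0, 0, 655]) cube([1208, 769, 27]);
translate([91, 91, 0]) cylinder(h = 655, r = 38);
translate([1117, 91, 0]) cylinder(h = 655, r = 38);
translate([91, 678, 0]) cylinder(h = 655, r = 38);
translate([1117, 678, 0]) cylinder(h = 655, r = 38);
translate([438, 219, 682]) {
  cube([332, 331, 13]);
  translate([0, 0, 13]) cube([332, 13, 101]);
  translate([0, 318, 13]) cube([332, 13, 101]);
  translate([0, 13, 13]) cube([13, 305, 101]);
  translate([319, 13, 13]) cube([13, 305, 101]);
}
translate([427, -635, 0]) {
  translate([0, 0, 403]) cube([354, 355, 23]);
  translate([20, 20, 0]) cylinder(h = 403, r = 20);
  translate([334, 20, 0]) cylinder(h = 403, r = 20);
  translate([20, 335, 0]) cylinder(h = 403, r = 20);
  translate([334, 335, 0]) cylinder(h = 403, r = 20);
}
translate([427, 1049, 0]) {
  translate([0, 0, 403]) cube([354, 355, 23]);
  translate([20, 20, 0]) cylinder(h = 403, r = 20);
  translate([334, 20, 0]) cylinder(h = 403, r = 20);
  translate([20, 335, 0]) cylinder(h = 403, r = 20);
  translate([334, 335, 0]) cylinder(h = 403, r = 20);
}
translate([-634, 207, 0]) {
  translate([0, 0, 403]) cube([354, 355, 23]);
  translate([20, 20, 0]) cylinder(h = 403, r = 20);
  translate([334, 20, 0]) cylinder(h = 403, r = 20);
  translate([20, 335, 0]) cylinder(h = 403, r = 20);
  translate([334, 335, 0]) cylinder(h = 403, r = 20);
}
translate([1488, 207, 0]) {
  translate([0, 0, 403]) cube([354, 355, 23]);
  translate([20, 20, 0]) cylinder(h = 403, r = 20);
  translate([334, 20, 0]) cylinder(h = 403, r = 20);
  translate([20, 335, 0]) cylinder(h = 403, r = 20);
  translate([334, 335, 0]) cylinder(h = 403, r = 20);
}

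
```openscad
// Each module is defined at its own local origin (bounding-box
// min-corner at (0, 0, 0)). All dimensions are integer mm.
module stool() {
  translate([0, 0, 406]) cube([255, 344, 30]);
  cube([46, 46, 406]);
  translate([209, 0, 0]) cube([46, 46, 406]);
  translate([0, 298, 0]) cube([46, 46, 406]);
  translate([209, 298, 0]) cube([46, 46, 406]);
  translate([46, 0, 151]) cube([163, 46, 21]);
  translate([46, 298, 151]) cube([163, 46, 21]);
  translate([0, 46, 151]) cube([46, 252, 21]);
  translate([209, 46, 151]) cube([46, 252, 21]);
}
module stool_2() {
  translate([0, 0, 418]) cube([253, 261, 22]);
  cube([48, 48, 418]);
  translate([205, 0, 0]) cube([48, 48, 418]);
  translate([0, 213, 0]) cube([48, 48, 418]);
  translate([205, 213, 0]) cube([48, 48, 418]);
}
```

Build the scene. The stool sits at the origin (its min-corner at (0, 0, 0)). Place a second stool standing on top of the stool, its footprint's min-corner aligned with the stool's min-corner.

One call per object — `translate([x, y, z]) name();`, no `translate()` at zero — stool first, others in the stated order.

stool();
translate([0, 0, 436]) stool_2();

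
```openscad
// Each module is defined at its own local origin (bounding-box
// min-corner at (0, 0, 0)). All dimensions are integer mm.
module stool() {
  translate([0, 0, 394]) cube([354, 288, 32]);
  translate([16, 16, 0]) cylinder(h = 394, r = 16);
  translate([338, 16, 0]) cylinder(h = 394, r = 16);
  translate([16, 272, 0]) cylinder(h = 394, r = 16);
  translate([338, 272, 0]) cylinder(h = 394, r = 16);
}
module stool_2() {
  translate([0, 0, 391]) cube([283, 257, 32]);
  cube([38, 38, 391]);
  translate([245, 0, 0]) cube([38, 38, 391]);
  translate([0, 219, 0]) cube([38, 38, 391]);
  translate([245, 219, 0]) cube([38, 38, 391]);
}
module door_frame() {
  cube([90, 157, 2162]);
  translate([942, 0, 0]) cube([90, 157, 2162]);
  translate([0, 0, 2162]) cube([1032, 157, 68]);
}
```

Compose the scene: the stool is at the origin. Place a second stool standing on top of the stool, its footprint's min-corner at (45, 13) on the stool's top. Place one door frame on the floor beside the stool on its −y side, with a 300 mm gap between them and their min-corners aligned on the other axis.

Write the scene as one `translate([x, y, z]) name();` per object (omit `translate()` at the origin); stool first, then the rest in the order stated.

stool();
translate([45, 13, 426]) stool_2();
translate([0, -457, 0]) door_frame();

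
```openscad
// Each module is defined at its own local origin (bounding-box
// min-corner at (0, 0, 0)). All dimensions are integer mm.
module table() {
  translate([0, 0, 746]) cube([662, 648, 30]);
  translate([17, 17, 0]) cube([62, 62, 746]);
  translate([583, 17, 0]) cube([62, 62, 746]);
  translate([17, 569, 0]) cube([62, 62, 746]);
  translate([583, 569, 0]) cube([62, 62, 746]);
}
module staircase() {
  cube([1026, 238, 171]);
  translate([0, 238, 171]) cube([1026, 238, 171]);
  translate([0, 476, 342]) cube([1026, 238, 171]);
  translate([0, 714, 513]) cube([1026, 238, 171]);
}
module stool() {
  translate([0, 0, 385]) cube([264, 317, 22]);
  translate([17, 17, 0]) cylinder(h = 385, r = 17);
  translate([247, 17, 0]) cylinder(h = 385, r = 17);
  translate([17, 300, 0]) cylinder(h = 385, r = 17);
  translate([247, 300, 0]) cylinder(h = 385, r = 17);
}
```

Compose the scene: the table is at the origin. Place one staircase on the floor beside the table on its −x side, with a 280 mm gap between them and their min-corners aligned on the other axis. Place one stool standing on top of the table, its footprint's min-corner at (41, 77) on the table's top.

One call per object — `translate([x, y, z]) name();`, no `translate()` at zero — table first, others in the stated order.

table();
translate([-1306, 0, 0]) staircase();
translate([41, 77, 776]) stool();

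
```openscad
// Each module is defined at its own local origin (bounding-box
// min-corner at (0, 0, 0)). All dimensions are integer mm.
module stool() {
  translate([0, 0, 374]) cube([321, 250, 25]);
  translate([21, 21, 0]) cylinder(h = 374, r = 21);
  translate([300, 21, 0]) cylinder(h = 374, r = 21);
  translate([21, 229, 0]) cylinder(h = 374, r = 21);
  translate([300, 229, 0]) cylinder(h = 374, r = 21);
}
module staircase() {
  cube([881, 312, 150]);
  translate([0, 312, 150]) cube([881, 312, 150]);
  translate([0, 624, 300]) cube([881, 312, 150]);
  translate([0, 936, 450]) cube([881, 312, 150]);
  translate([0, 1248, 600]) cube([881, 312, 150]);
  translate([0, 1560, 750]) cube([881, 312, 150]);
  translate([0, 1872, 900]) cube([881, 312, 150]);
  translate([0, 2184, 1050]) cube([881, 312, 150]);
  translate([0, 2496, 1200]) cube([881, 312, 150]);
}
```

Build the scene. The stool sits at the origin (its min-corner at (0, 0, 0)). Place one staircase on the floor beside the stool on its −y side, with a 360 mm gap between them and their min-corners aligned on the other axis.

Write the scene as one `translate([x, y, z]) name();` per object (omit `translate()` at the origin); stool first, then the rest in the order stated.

stool();
translate([0, -3168, 0]) staircase();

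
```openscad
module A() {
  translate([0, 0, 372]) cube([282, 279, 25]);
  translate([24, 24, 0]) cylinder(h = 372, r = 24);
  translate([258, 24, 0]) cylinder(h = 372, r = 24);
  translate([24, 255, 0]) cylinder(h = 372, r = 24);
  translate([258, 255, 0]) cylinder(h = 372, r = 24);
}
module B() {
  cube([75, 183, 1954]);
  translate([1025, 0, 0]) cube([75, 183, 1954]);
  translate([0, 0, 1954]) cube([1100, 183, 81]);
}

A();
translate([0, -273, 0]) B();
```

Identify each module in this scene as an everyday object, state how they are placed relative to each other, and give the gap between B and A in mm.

A is a stool. B is a door frame. The door frame is on the floor beside the stool on its −y side. The gap between the door frame and the stool is 90 mm.

The door frame's nearest face is 90 mm from the stool's −y face.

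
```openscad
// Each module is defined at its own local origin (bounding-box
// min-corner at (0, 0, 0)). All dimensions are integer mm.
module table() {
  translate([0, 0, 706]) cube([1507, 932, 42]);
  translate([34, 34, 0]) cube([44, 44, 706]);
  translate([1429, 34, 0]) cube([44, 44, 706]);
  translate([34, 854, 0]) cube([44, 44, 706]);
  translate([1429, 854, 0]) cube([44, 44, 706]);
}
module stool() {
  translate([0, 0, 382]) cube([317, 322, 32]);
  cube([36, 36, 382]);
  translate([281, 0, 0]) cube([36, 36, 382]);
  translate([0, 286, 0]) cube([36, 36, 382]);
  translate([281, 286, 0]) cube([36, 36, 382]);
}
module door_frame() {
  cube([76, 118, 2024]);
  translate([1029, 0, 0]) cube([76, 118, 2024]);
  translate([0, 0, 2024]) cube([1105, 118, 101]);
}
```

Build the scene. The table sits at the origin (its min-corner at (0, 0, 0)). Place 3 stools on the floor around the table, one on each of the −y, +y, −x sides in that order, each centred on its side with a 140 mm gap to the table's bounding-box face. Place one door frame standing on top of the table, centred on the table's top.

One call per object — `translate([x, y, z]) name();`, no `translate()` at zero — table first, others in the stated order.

table();
translate([595, -462, 0]) stool();
translate([595, 1072, 0]) stool();
translate([-457, 305, 0]) stool();
translate([201, 407, 748]) door_frame();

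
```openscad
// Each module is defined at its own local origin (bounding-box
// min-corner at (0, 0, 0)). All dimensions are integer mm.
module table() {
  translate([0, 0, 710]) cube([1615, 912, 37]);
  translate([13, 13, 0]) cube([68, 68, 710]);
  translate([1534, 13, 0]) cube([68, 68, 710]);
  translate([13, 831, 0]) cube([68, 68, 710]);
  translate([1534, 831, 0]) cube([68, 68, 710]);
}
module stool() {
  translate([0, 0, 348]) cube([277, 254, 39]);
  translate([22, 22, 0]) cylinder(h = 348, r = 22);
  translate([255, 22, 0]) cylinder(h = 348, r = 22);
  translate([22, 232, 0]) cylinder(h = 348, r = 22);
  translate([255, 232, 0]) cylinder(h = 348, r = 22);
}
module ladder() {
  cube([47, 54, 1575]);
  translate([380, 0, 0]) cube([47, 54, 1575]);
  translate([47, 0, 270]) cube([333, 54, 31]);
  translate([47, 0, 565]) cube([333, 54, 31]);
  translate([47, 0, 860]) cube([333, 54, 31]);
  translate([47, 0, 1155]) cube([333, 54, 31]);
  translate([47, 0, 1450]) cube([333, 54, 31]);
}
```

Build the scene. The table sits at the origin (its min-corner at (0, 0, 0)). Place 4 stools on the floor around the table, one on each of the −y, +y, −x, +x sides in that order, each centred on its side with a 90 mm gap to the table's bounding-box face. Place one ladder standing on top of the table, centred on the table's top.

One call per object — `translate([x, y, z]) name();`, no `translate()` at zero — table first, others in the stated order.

table();
translate([669, -344, 0]) stool();
translate([669, 1002, 0]) stool();
translate([-367, 329, 0]) stool();
translate([1705, 329, 0]) stool();
translate([594, 429, 747]) ladder();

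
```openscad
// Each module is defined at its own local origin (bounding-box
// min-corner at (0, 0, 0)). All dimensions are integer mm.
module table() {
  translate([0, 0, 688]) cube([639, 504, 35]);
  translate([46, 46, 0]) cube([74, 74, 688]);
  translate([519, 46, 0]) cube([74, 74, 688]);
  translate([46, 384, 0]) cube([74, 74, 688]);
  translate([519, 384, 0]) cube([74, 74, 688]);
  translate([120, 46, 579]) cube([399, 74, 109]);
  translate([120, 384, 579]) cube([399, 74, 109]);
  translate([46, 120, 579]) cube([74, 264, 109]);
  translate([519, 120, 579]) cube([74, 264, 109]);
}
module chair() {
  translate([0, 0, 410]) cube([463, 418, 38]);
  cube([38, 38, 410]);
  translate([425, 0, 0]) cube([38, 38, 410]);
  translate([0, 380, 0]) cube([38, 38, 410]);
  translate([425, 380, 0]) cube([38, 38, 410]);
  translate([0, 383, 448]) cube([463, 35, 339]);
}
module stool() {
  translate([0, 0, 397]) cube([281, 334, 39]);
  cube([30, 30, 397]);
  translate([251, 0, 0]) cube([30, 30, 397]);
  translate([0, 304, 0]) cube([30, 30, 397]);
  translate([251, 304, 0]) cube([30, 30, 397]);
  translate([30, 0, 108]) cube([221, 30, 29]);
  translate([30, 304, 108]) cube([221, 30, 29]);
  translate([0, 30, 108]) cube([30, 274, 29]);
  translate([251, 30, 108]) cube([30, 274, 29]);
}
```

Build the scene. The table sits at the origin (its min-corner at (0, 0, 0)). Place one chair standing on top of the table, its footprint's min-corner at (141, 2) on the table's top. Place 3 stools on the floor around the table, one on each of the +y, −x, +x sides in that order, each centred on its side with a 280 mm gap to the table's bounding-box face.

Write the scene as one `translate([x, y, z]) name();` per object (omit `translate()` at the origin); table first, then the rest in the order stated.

table();
translate([141, 2, 723]) chair();
translate([179, 784, 0]) stool();
translate([-561, 85, 0]) stool();
translate([919, 85, 0]) stool();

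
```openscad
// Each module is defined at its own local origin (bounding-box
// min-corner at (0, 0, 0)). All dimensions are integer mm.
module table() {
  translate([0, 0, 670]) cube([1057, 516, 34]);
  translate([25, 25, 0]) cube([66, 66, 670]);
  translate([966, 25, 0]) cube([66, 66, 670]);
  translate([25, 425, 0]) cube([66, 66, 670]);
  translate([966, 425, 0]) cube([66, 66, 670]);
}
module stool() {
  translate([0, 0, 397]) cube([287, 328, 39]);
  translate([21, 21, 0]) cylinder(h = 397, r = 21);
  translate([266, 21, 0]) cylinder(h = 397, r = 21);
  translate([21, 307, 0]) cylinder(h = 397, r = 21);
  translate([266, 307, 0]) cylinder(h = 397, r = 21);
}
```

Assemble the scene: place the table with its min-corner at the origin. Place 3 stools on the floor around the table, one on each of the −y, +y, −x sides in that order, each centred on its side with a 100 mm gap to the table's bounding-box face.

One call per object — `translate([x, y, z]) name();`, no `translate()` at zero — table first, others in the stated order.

table();
translate([385, -428, 0]) stool();
translate([385, 616, 0]) stool();
translate([-387, 94, 0]) stool();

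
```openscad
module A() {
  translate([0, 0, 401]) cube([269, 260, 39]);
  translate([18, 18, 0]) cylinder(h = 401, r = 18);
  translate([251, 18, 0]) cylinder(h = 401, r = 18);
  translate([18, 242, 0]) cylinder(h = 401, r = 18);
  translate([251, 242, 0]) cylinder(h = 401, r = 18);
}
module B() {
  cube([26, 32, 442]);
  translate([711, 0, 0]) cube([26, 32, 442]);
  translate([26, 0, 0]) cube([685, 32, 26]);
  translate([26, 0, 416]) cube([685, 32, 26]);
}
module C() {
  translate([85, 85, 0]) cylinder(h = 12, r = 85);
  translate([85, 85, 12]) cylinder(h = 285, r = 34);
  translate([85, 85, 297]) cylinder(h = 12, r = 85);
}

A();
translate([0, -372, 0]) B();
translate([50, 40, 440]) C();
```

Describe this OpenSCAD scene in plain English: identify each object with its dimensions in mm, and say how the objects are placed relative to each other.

A is a four-legged stool. The seat is 269×260 mm, 39 mm thick, top at z = 440 mm. It stands on four round legs, each 36 mm in diameter, from z = 0 to the seat underside, each leg's axis is inset half a diameter from the nearest pair of seat edges (so the leg's bounding box is flush with the corner).

B is a picture frame with a 685×390 mm rectangular opening (x by z) and a uniform 26 mm border on every side. Frame depth is 32 mm along y. It is built from two vertical stiles running the full outside height and two horizontal rails spanning the gap between the stiles.

C is a spool: two coaxial disc flanges of radius 85 mm and thickness 12 mm, joined by a core cylinder of radius 34 mm and height 285 mm. The lower flange rests on z = 0 and the three cylinders share a vertical axis.

The picture frame is on the floor beside the stool on its −y side. The spool is on top of the stool.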